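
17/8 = 2.12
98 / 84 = 1.17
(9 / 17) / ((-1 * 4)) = -9 / 68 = -0.13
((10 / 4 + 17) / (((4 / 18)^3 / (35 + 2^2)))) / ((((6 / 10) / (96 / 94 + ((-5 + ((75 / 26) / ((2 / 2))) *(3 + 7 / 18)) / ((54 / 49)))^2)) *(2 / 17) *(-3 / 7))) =-39293304616685 / 866304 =-45357408.73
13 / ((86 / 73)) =949 / 86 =11.03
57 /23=2.48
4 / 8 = 1 / 2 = 0.50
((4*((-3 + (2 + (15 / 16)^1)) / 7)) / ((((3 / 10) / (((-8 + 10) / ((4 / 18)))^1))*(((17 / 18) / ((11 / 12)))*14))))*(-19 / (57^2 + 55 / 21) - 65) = 2197235205 / 455044576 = 4.83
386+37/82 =31689/82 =386.45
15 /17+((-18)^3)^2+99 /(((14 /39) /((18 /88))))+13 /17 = 32379692519 /952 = 34012282.06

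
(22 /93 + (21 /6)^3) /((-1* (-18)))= 32075 /13392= 2.40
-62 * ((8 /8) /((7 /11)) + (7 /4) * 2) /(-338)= 2201 /2366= 0.93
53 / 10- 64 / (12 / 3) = -107 / 10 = -10.70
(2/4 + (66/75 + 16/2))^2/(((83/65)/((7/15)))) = 20016451/622500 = 32.15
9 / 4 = 2.25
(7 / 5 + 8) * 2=94 / 5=18.80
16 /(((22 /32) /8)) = 2048 /11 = 186.18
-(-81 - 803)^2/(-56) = 13954.57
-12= -12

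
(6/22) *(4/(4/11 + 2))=6/13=0.46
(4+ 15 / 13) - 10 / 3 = 71 / 39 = 1.82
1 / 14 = 0.07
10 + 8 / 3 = 38 / 3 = 12.67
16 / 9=1.78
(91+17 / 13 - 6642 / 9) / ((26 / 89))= -373533 / 169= -2210.25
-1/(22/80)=-40/11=-3.64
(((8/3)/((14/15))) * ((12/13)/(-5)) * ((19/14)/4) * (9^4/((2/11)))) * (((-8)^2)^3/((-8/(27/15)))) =1213193355264/3185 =380908431.79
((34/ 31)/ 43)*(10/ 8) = 85/ 2666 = 0.03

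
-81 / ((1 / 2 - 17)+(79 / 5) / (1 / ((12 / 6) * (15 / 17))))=-306 / 43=-7.12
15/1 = 15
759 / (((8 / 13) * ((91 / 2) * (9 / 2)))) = 253 / 42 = 6.02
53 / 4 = 13.25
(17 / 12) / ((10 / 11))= 187 / 120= 1.56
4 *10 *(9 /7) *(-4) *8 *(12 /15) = -9216 /7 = -1316.57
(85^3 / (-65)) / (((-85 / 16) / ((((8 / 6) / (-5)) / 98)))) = -9248 / 1911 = -4.84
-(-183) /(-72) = -61 /24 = -2.54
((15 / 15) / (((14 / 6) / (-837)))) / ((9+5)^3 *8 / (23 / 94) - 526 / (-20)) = -577530 / 144486503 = -0.00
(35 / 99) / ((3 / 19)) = 665 / 297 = 2.24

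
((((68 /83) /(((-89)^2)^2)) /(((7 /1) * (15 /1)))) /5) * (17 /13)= 1156 /35541910970475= 0.00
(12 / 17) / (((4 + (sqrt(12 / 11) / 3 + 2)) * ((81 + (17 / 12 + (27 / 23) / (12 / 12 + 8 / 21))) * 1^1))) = 594297 / 419207743 - 6003 * sqrt(33) / 419207743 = 0.00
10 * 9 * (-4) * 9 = -3240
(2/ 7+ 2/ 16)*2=23/ 28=0.82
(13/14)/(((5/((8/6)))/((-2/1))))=-52/105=-0.50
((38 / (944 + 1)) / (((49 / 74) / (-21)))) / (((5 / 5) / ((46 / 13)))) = -129352 / 28665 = -4.51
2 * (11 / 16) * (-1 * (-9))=99 / 8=12.38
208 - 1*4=204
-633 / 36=-211 / 12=-17.58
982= 982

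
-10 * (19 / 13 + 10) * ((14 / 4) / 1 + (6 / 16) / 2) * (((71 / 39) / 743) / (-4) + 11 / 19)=-55982802245 / 229034208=-244.43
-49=-49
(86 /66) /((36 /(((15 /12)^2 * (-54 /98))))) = -1075 /34496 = -0.03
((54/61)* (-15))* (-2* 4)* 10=64800/61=1062.30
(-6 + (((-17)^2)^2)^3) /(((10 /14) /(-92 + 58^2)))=2668875944302061704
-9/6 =-3/2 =-1.50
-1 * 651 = -651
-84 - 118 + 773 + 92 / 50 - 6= 14171 / 25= 566.84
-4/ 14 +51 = 355/ 7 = 50.71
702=702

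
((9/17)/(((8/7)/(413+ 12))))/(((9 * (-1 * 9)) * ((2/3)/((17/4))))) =-2975/192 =-15.49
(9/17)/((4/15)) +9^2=5643/68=82.99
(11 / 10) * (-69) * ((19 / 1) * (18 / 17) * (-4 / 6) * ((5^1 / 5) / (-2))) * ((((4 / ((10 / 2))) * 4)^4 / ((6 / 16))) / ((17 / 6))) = -45364543488 / 903125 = -50230.64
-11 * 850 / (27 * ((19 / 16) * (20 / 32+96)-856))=1196800 / 2561787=0.47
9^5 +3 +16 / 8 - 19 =59035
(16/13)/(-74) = -8/481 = -0.02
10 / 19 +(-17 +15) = -28 / 19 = -1.47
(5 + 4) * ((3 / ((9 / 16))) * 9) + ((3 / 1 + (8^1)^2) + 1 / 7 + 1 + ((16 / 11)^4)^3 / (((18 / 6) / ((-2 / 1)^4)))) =978.47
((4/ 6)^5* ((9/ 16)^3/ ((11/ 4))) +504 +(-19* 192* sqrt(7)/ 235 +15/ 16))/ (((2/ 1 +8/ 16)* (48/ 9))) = 533223/ 14080 -1368* sqrt(7)/ 1175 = 34.79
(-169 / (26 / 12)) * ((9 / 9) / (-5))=78 / 5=15.60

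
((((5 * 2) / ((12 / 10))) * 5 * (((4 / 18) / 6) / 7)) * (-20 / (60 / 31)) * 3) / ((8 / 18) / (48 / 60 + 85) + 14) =-554125 / 1135554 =-0.49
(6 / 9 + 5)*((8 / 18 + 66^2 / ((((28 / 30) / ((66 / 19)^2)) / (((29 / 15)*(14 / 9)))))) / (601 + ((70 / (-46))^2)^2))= 1308896027173018 / 826960169151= 1582.78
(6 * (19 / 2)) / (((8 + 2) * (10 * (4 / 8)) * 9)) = 19 / 150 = 0.13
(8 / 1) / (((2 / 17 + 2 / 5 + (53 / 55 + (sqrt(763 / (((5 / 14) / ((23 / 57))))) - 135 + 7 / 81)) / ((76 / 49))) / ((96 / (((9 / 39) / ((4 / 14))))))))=-14.21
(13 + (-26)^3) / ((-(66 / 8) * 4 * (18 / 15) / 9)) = 87815 / 22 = 3991.59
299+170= 469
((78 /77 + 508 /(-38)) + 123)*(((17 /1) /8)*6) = 8255523 /5852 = 1410.72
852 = 852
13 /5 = 2.60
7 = 7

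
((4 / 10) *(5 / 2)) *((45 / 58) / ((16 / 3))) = 0.15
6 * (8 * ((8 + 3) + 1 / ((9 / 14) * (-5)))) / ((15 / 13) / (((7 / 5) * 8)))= 5602688 / 1125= 4980.17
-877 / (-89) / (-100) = -877 / 8900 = -0.10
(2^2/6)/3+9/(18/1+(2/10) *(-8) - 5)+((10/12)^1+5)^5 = 998065097/147744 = 6755.37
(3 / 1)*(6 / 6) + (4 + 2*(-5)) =-3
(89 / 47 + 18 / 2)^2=262144 / 2209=118.67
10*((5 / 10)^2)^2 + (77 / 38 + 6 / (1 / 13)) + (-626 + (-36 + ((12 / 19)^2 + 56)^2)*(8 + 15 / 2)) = 50251354369 / 1042568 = 48199.59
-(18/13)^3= -5832/2197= -2.65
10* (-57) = -570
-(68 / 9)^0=-1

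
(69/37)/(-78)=-23/962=-0.02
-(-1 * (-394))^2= -155236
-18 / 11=-1.64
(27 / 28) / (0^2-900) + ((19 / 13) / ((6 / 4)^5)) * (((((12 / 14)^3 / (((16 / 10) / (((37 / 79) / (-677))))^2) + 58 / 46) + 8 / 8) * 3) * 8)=99251711728260983623 / 9504774955273525200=10.44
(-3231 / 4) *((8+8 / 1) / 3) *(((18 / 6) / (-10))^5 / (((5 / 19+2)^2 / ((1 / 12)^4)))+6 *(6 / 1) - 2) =-1733291058033609 / 11833600000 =-146472.00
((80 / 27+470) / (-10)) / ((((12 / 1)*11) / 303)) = -128977 / 1188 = -108.57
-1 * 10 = -10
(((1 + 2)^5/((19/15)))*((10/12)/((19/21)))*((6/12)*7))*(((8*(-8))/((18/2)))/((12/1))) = -132300/361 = -366.48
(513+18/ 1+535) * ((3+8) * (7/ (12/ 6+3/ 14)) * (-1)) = -1149148/ 31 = -37069.29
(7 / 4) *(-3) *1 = -21 / 4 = -5.25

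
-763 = -763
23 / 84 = 0.27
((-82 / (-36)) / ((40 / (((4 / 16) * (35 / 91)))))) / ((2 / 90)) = 205 / 832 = 0.25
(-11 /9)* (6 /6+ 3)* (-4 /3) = 176 /27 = 6.52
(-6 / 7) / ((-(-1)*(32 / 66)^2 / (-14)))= 3267 / 64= 51.05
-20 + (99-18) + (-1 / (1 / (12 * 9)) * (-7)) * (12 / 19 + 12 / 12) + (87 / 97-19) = 2352351 / 1843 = 1276.37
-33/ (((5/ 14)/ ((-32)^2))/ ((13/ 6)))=-1025024/ 5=-205004.80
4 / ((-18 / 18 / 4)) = -16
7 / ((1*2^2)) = 1.75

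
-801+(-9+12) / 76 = -60873 / 76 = -800.96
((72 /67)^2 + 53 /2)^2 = 61645441225 /80604484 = 764.79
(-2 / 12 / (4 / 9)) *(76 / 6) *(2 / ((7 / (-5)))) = 95 / 14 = 6.79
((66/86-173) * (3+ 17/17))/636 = -7406/6837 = -1.08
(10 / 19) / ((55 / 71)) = 142 / 209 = 0.68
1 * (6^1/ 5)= 1.20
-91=-91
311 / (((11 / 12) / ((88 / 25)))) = 29856 / 25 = 1194.24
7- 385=-378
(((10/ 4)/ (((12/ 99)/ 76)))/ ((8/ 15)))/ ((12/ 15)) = 235125/ 64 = 3673.83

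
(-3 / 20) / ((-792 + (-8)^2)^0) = -3 / 20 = -0.15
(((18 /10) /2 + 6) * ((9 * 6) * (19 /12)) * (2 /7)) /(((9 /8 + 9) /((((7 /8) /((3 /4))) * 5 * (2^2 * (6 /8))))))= 874 /3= 291.33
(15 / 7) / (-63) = -5 / 147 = -0.03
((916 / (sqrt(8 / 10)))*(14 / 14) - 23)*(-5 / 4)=115 / 4 - 1145*sqrt(5) / 2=-1251.40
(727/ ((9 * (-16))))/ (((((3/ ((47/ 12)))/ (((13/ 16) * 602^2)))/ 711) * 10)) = -3179330699363/ 23040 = -137991783.83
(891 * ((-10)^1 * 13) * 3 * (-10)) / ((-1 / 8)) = -27799200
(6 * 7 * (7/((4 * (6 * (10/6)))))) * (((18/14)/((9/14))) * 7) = 1029/10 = 102.90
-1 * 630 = -630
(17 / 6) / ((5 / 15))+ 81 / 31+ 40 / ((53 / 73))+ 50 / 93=657971 / 9858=66.74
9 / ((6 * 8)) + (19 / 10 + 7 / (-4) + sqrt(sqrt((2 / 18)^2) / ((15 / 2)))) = sqrt(30) / 45 + 27 / 80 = 0.46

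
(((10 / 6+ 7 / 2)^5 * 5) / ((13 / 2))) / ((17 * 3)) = 143145755 / 2577744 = 55.53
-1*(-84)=84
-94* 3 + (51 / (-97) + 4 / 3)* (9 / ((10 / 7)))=-53721 / 194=-276.91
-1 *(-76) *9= 684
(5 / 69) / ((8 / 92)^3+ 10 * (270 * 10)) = 2645 / 985527024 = 0.00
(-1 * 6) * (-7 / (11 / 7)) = 294 / 11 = 26.73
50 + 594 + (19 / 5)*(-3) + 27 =3298 / 5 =659.60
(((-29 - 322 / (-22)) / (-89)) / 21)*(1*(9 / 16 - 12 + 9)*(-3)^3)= 0.51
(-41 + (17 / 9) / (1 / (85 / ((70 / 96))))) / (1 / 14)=7526 / 3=2508.67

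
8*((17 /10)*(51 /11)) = 3468 /55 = 63.05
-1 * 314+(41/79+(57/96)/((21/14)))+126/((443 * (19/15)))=-9985655443/31917264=-312.86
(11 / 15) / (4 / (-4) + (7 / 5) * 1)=11 / 6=1.83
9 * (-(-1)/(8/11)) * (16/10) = 99/5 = 19.80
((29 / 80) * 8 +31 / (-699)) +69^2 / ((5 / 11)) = 73234619 / 6990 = 10477.06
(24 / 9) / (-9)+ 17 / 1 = 451 / 27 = 16.70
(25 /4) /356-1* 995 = -1416855 /1424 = -994.98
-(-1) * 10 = 10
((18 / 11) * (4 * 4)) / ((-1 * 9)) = -32 / 11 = -2.91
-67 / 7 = -9.57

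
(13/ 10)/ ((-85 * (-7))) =13/ 5950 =0.00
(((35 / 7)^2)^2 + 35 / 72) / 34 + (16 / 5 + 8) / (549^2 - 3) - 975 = -588169383377 / 614851920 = -956.60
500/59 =8.47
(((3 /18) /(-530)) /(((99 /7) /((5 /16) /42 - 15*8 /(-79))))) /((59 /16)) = -16207 /1760851224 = -0.00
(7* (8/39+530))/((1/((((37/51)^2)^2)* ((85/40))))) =135638654053/62080668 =2184.88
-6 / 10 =-3 / 5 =-0.60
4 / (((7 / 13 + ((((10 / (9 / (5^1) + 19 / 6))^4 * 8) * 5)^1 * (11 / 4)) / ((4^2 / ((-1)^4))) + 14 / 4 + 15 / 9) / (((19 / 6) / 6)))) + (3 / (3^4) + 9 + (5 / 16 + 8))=34234436220294811 / 1971198097248240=17.37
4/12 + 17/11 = 62/33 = 1.88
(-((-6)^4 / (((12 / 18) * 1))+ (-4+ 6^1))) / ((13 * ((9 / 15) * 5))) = -1946 / 39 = -49.90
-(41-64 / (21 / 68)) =3491 / 21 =166.24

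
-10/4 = -5/2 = -2.50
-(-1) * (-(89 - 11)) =-78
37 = 37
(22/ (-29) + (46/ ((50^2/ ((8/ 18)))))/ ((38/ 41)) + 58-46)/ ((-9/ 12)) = -139474388/ 9298125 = -15.00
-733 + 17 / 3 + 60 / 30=-2176 / 3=-725.33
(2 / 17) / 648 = 1 / 5508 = 0.00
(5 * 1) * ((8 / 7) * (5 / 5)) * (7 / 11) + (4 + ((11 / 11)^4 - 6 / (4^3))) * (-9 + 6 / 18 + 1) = -35881 / 1056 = -33.98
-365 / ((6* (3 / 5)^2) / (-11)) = 100375 / 54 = 1858.80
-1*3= -3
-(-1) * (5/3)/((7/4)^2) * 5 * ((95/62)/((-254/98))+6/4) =1431200/578739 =2.47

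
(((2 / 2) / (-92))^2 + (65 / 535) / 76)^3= 25779564587421 / 5094940305442688995328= 0.00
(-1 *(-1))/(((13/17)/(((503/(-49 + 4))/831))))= -8551/486135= -0.02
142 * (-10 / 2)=-710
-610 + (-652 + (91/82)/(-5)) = -517511/410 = -1262.22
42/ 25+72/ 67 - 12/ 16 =2.00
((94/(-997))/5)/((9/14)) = -1316/44865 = -0.03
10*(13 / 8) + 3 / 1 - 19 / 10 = 347 / 20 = 17.35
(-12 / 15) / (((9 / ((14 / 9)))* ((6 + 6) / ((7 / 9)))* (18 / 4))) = -196 / 98415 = -0.00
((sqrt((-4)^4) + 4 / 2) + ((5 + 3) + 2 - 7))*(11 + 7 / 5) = 1302 / 5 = 260.40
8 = 8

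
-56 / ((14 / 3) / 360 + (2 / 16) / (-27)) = -6720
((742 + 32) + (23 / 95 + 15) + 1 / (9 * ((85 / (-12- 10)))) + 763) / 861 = 22561421 / 12514635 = 1.80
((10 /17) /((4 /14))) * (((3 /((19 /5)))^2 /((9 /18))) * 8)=126000 /6137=20.53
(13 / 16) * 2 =1.62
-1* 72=-72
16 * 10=160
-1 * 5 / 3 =-5 / 3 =-1.67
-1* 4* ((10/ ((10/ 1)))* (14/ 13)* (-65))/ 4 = 70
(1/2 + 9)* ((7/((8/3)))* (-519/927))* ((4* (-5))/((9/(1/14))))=16435/7416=2.22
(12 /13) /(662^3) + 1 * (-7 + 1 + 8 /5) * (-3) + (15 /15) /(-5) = 12257465561 /942881966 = 13.00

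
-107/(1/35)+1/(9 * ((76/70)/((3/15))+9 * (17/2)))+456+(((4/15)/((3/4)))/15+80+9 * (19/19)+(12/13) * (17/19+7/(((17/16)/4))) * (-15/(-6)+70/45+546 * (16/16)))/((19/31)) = 19428.87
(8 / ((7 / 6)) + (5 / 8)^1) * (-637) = -38129 / 8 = -4766.12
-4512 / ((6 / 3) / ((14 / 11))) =-31584 / 11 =-2871.27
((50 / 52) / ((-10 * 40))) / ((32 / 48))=-3 / 832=-0.00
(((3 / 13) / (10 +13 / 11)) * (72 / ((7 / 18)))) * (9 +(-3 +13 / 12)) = 100980 / 3731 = 27.07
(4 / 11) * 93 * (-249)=-92628 / 11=-8420.73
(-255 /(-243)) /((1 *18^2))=85 /26244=0.00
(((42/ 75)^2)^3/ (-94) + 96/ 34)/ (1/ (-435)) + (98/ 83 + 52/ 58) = -1226.02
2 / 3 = 0.67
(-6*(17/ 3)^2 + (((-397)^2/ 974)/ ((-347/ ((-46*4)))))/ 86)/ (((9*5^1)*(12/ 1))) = -1044575641/ 2942943435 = -0.35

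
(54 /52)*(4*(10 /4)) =135 /13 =10.38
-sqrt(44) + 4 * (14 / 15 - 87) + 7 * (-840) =-93364 / 15 - 2 * sqrt(11) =-6230.90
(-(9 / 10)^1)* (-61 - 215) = 1242 / 5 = 248.40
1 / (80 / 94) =47 / 40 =1.18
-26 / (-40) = 13 / 20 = 0.65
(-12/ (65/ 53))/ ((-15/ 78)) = 1272/ 25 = 50.88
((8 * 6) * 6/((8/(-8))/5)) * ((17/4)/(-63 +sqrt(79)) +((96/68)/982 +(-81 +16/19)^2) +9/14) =-75924029340577476/8205126041 +612 * sqrt(79)/389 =-9253229.53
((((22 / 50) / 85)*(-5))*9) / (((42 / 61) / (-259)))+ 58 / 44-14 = 74.94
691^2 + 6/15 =2387407/5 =477481.40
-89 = -89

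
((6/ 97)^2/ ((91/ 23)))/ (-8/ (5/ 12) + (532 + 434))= 0.00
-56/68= -14/17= -0.82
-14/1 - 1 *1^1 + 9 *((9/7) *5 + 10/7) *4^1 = 1875/7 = 267.86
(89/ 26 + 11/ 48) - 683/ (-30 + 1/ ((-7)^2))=26.43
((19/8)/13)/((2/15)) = 285/208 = 1.37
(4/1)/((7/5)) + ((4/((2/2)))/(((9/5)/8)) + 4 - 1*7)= 1111/63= 17.63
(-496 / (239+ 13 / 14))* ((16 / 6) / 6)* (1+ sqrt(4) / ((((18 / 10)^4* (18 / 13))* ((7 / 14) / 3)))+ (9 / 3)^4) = -76.10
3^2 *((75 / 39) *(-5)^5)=-703125 / 13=-54086.54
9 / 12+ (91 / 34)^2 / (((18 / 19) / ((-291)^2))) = 1480404385 / 2312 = 640313.32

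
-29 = -29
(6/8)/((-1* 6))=-1/8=-0.12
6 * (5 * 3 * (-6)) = -540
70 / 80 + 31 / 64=87 / 64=1.36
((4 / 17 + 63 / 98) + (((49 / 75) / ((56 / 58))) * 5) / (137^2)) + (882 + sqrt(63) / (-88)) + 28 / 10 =23738067551 / 26802132 -3 * sqrt(7) / 88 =885.59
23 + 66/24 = 103/4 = 25.75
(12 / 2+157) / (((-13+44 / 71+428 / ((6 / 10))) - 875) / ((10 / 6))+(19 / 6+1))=-347190 / 213557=-1.63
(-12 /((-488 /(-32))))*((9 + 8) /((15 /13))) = -11.59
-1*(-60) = 60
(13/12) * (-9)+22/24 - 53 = -371/6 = -61.83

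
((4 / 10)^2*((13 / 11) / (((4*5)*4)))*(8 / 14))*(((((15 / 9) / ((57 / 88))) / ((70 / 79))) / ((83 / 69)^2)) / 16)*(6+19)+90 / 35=330388603 / 128273180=2.58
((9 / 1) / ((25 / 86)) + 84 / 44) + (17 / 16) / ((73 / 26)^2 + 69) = 1879925863 / 57170300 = 32.88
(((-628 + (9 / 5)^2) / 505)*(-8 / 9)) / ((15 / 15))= 124952 / 113625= 1.10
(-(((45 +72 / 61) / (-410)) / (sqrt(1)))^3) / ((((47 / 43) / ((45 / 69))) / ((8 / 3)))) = 0.00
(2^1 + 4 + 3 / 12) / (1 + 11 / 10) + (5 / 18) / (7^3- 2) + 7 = 214336 / 21483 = 9.98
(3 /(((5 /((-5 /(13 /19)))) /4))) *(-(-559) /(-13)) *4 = 39216 /13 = 3016.62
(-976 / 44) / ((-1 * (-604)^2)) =0.00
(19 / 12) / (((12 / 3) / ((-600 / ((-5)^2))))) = -19 / 2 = -9.50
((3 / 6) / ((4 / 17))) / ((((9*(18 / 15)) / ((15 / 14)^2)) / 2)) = 2125 / 4704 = 0.45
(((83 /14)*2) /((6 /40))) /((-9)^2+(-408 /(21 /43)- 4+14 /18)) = -1245 /11933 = -0.10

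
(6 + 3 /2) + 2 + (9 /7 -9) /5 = 557 /70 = 7.96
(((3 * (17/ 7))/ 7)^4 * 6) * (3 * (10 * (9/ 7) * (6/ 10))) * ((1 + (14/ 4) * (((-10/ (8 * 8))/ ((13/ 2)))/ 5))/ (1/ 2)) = 320.42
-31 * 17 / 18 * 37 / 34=-1147 / 36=-31.86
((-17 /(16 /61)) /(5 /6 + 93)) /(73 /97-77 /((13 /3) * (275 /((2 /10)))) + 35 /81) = -39720081375 /67382105512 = -0.59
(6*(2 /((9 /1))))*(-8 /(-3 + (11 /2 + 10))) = -64 /75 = -0.85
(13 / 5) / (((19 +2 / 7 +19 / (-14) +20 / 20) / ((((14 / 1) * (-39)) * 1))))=-99372 / 1325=-75.00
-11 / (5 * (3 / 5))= -11 / 3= -3.67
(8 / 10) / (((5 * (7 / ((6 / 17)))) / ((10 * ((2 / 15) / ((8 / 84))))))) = 48 / 425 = 0.11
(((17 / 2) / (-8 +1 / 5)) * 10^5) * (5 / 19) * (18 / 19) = -127500000 / 4693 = -27168.12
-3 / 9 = -0.33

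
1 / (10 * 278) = 0.00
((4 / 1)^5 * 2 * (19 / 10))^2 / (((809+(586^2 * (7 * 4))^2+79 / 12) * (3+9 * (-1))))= -757071872 / 27734975174567875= -0.00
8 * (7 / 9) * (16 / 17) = 896 / 153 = 5.86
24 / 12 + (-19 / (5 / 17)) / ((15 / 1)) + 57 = 4102 / 75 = 54.69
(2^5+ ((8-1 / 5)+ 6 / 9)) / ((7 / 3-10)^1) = -607 / 115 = -5.28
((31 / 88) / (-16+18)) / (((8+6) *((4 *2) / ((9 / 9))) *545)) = 31 / 10743040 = 0.00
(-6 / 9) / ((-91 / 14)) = 0.10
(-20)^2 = 400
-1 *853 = -853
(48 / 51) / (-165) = -16 / 2805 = -0.01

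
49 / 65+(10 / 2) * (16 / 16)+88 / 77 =3138 / 455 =6.90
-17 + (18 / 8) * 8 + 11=12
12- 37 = -25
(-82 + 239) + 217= 374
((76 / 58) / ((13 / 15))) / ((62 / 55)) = 15675 / 11687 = 1.34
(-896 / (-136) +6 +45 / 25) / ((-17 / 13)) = -15899 / 1445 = -11.00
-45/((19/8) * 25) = -72/95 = -0.76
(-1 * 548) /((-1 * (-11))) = -548 /11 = -49.82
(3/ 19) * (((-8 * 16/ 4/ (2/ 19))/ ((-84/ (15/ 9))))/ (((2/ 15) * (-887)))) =-50/ 6209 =-0.01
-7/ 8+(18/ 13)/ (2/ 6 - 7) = -563/ 520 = -1.08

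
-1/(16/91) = -91/16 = -5.69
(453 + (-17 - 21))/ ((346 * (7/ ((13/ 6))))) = 5395/ 14532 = 0.37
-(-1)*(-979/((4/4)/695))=-680405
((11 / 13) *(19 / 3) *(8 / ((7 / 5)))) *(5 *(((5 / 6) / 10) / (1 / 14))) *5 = 104500 / 117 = 893.16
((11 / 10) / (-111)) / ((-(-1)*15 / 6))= -11 / 2775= -0.00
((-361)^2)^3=2213314919066161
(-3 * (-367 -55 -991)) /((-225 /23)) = -10833 /25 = -433.32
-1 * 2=-2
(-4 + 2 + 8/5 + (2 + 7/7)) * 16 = 208/5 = 41.60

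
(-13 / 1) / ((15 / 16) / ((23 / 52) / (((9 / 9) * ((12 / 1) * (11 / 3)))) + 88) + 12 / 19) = -49737649 / 2457159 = -20.24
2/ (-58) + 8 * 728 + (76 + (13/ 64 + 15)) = 10978553/ 1856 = 5915.17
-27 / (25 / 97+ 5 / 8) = -20952 / 685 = -30.59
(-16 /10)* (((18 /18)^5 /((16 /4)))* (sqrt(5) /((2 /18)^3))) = -1458* sqrt(5) /5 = -652.04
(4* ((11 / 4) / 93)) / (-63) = -11 / 5859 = -0.00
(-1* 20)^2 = 400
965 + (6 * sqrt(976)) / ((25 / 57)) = 1368 * sqrt(61) / 25 + 965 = 1392.38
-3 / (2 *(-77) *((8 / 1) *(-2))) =-3 / 2464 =-0.00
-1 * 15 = -15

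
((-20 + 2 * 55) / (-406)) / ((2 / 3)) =-135 / 406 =-0.33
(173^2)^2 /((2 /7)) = 6270215287 /2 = 3135107643.50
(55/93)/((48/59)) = 3245/4464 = 0.73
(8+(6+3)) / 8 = 17 / 8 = 2.12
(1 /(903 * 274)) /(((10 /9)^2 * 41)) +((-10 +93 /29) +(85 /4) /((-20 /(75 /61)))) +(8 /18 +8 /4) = -60888424480141 /10767162142800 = -5.66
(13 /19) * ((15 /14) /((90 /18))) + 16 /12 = 1181 /798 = 1.48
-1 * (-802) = 802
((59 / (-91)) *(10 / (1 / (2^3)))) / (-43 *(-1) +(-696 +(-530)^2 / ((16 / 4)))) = -1180 / 1582763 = -0.00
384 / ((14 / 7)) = 192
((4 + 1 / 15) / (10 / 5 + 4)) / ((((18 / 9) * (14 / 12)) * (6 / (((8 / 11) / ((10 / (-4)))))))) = -244 / 17325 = -0.01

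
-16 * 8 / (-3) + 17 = 179 / 3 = 59.67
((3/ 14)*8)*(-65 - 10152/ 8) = -16008/ 7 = -2286.86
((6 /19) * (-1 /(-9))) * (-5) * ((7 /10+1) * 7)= -119 /57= -2.09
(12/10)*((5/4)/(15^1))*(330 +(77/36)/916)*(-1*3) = -99.00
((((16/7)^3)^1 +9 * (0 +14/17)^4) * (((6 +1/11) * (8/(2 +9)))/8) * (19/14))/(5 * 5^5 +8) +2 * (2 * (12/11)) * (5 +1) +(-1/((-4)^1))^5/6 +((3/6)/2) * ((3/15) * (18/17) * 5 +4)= 21322967970173108707/776864893391161344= 27.45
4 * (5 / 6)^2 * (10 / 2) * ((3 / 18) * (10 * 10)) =6250 / 27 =231.48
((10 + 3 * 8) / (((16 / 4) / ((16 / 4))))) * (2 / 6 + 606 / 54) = 3536 / 9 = 392.89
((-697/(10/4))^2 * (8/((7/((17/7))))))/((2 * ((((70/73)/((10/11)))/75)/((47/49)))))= 1360117514064/184877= 7356877.89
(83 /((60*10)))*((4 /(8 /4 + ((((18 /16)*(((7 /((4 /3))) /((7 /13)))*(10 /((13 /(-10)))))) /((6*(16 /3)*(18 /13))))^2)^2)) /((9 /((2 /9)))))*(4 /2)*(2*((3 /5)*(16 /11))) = 365037860421632 /115955502261303375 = 0.00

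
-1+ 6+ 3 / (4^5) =5123 / 1024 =5.00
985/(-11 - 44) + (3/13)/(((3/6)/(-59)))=-45.14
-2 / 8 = -1 / 4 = -0.25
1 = 1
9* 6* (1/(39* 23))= 18/299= 0.06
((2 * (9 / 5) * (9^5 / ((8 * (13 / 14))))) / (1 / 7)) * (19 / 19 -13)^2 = 1874923848 / 65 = 28844982.28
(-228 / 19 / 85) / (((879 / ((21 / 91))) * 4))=-3 / 323765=-0.00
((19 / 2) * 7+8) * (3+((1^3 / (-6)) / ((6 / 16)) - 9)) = -4321 / 9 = -480.11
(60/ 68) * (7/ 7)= 15/ 17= 0.88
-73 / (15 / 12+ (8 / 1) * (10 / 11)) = -3212 / 375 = -8.57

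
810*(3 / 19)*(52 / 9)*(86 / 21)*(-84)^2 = 405699840 / 19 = 21352623.16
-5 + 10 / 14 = -30 / 7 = -4.29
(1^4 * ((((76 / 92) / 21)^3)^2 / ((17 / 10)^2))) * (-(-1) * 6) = 9409176200 / 1223092695614496147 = 0.00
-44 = -44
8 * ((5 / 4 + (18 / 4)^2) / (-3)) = -172 / 3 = -57.33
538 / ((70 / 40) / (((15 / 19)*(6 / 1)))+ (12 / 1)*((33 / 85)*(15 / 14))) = 23047920 / 229667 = 100.35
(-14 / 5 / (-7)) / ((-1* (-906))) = 1 / 2265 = 0.00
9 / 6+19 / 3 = 47 / 6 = 7.83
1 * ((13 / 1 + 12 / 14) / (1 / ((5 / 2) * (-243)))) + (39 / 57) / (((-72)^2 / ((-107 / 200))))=-1160824617737 / 137894400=-8418.21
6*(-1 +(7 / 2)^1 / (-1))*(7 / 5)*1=-189 / 5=-37.80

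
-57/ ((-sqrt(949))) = 57 * sqrt(949)/ 949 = 1.85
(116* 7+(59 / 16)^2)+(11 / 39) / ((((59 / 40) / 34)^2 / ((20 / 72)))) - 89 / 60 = 1353974306923 / 1563943680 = 865.74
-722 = -722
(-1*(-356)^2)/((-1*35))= 126736/35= 3621.03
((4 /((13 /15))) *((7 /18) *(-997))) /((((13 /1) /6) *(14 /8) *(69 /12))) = -319040 /3887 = -82.08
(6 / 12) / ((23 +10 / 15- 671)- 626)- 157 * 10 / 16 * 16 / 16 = -374839 / 3820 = -98.13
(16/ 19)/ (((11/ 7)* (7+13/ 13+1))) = 112/ 1881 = 0.06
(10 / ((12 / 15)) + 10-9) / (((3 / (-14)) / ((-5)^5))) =196875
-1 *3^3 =-27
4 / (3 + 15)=2 / 9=0.22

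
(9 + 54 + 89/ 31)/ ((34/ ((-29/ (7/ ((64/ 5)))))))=-1894976/ 18445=-102.74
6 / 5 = 1.20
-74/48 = -1.54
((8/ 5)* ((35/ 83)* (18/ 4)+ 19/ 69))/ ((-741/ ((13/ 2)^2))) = -323557/ 1632195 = -0.20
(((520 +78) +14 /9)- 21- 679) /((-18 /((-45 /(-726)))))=1130 /3267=0.35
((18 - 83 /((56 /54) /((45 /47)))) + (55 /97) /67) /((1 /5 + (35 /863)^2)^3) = -25890114158708208074515058375 /3621081741639674180785056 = -7149.83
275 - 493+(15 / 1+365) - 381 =-219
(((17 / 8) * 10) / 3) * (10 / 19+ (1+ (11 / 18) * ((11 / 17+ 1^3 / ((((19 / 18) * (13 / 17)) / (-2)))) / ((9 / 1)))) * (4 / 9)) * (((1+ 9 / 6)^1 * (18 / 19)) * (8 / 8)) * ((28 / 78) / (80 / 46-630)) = -112798693 / 12853437129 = -0.01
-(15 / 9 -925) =2770 / 3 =923.33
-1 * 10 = -10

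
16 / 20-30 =-146 / 5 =-29.20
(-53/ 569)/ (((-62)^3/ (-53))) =-2809/ 135608632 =-0.00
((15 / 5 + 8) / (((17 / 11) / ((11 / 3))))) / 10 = 1331 / 510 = 2.61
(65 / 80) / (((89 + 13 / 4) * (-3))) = -0.00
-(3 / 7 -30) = 207 / 7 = 29.57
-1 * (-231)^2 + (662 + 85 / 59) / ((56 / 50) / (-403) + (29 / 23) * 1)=-908756344094 / 17200329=-52833.66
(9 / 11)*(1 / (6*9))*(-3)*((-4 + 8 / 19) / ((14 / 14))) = 34 / 209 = 0.16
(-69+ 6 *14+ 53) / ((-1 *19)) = -68 / 19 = -3.58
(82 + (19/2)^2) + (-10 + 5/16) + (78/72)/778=3035393/18672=162.56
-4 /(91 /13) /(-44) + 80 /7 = 881 /77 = 11.44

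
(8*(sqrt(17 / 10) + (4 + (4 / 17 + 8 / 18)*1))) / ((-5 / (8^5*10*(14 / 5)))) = -5255462912 / 765- 3670016*sqrt(170) / 25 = -8783932.33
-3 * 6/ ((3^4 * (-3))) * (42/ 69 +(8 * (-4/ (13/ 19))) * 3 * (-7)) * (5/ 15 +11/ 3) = 2350768/ 8073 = 291.19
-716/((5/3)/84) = -180432/5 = -36086.40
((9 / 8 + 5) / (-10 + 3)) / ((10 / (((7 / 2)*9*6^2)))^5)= -410216697993249 / 25000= -16408667919.73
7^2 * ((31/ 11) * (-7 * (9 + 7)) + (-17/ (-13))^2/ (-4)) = -115162299/ 7436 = -15487.13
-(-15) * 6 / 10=9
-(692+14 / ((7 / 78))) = -848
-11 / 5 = -2.20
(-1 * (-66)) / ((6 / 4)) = 44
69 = 69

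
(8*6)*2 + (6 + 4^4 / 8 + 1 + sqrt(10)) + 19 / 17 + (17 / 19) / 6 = sqrt(10) + 264085 / 1938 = 139.43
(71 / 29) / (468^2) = 71 / 6351696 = 0.00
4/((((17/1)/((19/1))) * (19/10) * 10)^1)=4/17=0.24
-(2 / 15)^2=-4 / 225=-0.02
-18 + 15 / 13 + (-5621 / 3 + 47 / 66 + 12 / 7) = -3779949 / 2002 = -1888.09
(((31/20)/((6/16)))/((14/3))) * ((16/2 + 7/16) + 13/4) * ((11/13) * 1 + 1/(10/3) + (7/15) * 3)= 1918807/72800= 26.36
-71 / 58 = -1.22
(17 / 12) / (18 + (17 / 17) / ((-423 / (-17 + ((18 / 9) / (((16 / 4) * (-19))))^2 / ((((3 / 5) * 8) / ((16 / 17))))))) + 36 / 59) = 2603738853 / 34278114718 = 0.08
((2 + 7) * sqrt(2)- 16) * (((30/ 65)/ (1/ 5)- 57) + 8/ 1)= 9712/ 13- 5463 * sqrt(2)/ 13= 152.78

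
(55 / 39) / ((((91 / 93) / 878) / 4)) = 5987960 / 1183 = 5061.67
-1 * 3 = -3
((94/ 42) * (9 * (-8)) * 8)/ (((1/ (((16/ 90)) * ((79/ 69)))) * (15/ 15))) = -1901056/ 7245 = -262.40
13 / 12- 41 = -479 / 12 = -39.92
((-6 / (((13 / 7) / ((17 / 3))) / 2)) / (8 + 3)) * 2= -952 / 143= -6.66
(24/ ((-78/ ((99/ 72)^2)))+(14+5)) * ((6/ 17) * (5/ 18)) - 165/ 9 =-175325/ 10608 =-16.53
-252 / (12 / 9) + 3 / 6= -377 / 2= -188.50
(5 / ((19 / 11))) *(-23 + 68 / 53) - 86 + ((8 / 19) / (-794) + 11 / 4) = -233655595 / 1599116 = -146.12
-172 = -172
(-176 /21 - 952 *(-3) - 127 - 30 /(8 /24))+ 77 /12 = 2637.04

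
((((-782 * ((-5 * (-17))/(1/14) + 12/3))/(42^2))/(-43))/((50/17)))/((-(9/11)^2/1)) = -160053113/25600050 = -6.25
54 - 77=-23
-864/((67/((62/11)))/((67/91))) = -53568/1001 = -53.51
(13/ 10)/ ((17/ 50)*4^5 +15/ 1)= 65/ 18158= 0.00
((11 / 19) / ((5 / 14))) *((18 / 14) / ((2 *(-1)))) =-99 / 95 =-1.04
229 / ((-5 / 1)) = -229 / 5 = -45.80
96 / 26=48 / 13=3.69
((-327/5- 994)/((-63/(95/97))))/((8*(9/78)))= 1308359/73332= 17.84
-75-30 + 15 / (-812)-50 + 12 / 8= -124657 / 812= -153.52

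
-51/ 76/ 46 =-51/ 3496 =-0.01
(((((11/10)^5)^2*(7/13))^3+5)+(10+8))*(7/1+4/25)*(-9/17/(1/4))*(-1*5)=91047509559925368751237993866649079973/46686250000000000000000000000000000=1950.20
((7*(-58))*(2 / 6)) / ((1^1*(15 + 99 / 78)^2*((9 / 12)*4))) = -274456 / 1610361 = -0.17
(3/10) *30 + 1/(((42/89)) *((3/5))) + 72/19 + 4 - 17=3.32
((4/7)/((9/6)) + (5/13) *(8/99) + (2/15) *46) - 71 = -2903359/45045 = -64.45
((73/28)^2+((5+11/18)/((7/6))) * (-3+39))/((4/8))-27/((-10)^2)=3524179/9800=359.61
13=13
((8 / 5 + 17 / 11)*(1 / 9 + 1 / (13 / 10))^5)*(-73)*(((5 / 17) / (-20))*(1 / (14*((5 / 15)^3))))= 146404722843347 / 42517251536760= 3.44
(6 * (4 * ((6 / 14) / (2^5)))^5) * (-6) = -2187 / 137682944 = -0.00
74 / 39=1.90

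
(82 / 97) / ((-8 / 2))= -41 / 194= -0.21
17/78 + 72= 5633/78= 72.22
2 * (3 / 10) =3 / 5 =0.60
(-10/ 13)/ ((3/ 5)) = -50/ 39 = -1.28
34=34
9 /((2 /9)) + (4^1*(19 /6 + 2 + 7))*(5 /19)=6077 /114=53.31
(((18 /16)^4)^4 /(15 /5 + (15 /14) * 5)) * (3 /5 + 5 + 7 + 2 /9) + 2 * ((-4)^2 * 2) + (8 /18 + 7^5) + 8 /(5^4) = 173735350875852201220883 /10291428835983360000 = 16881.56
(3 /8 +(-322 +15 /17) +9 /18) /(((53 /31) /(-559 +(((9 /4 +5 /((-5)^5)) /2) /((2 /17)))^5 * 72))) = -96803818630753978510767167269859 /90100000000000000000000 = -1074404202.34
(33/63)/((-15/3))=-11/105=-0.10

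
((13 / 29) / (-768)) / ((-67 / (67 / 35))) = 13 / 779520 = 0.00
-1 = -1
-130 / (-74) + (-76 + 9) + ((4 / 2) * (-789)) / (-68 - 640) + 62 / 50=-6742679 / 109150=-61.77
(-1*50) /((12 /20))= -250 /3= -83.33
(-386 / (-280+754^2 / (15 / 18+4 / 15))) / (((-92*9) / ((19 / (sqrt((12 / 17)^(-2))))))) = 40337 / 3332539920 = 0.00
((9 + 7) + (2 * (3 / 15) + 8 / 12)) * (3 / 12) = 64 / 15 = 4.27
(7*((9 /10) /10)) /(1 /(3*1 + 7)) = 63 /10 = 6.30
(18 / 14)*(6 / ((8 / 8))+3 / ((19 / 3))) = 1107 / 133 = 8.32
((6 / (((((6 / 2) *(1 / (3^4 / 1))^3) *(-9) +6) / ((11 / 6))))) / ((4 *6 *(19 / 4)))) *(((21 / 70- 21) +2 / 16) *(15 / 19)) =-178190199 / 682128272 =-0.26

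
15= 15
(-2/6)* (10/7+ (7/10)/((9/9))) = -149/210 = -0.71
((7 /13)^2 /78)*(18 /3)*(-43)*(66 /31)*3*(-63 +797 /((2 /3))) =-472463145 /68107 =-6937.07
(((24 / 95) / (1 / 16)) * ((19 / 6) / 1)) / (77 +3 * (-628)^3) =-64 / 3715096895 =-0.00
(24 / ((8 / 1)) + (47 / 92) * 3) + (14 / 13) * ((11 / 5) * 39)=96.93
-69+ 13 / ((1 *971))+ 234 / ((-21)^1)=-544640 / 6797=-80.13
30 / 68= 15 / 34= 0.44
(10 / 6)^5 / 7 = 3125 / 1701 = 1.84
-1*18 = -18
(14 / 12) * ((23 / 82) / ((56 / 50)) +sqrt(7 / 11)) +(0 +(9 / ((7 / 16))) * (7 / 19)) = 7 * sqrt(77) / 66 +294317 / 37392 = 8.80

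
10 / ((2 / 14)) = 70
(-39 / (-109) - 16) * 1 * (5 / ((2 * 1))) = -8525 / 218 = -39.11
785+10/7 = 5505/7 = 786.43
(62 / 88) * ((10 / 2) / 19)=155 / 836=0.19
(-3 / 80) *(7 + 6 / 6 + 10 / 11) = -147 / 440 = -0.33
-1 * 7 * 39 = -273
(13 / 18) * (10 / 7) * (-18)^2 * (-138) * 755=-243804600 / 7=-34829228.57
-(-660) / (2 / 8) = 2640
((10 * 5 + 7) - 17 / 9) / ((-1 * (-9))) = 496 / 81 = 6.12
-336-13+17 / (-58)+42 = -17823 / 58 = -307.29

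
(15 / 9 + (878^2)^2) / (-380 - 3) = -1782786424373 / 1149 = -1551598280.57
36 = 36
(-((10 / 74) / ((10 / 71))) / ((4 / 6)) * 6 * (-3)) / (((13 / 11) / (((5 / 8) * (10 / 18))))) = 7.61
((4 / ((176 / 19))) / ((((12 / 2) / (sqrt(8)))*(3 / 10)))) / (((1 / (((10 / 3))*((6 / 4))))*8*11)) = 475*sqrt(2) / 17424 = 0.04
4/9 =0.44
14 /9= 1.56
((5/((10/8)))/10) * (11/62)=11/155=0.07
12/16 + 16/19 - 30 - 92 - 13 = -10139/76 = -133.41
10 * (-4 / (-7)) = 40 / 7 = 5.71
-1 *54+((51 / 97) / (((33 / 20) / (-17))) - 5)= -64.42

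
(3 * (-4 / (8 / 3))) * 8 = -36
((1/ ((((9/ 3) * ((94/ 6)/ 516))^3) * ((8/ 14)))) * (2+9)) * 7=18513045936/ 103823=178313.53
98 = 98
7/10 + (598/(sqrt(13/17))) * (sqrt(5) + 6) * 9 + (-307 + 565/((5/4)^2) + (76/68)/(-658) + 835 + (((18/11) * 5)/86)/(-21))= 11776311891/13227445 + 414 * sqrt(221) * (sqrt(5) + 6)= 51579.61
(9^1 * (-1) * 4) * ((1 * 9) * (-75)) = 24300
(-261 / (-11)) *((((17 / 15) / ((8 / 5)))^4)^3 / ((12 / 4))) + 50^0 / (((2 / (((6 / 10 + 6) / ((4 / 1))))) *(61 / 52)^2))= 1807960084425973243993 / 2491357234842052853760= 0.73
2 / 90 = 1 / 45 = 0.02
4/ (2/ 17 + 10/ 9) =153/ 47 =3.26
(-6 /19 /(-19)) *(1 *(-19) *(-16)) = 96 /19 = 5.05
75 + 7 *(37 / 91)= 1012 / 13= 77.85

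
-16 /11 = -1.45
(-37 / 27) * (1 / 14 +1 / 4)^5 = -80919 / 17210368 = -0.00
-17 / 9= -1.89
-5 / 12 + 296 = 3547 / 12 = 295.58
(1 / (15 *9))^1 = 1 / 135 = 0.01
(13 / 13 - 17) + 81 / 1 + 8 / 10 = 329 / 5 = 65.80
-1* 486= -486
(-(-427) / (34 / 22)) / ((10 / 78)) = 183183 / 85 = 2155.09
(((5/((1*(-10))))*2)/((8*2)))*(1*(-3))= 3/16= 0.19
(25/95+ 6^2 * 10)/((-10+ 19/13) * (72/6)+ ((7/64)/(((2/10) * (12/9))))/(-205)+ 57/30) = -4669932800/1303560911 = -3.58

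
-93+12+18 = -63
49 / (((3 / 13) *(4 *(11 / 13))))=8281 / 132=62.73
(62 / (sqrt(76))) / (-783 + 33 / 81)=-837*sqrt(19) / 401470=-0.01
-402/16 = -201/8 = -25.12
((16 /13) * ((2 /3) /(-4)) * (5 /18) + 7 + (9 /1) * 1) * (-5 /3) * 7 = -195860 /1053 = -186.00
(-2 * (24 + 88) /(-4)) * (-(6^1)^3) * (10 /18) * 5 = -33600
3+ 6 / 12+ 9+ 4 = 16.50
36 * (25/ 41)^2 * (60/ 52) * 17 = 5737500/ 21853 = 262.55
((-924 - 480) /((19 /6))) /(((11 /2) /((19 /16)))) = -1053 /11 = -95.73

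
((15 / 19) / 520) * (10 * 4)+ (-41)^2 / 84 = 416467 / 20748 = 20.07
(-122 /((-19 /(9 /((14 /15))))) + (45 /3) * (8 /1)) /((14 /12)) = 145170 /931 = 155.93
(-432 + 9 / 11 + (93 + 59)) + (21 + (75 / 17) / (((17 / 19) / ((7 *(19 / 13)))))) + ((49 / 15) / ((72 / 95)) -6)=-1869467035 / 8926632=-209.43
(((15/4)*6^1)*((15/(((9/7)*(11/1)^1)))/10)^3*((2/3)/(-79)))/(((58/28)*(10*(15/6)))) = -2401/548877780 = -0.00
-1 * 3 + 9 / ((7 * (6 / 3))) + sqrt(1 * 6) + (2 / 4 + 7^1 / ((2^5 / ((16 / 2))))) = -3 / 28 + sqrt(6) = 2.34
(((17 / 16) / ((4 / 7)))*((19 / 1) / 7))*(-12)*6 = -2907 / 8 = -363.38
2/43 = 0.05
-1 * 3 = -3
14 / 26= 7 / 13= 0.54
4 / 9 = 0.44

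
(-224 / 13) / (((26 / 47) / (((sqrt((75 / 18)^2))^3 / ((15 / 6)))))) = -901.27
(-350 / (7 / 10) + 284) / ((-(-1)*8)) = -27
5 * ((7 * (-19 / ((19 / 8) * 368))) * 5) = -175 / 46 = -3.80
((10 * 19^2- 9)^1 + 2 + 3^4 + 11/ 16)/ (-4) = -921.17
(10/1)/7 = 10/7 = 1.43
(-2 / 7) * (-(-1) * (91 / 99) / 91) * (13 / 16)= -13 / 5544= -0.00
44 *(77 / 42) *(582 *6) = 281688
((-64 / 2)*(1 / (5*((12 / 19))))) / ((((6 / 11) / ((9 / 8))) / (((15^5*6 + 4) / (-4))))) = 23806427.15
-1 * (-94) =94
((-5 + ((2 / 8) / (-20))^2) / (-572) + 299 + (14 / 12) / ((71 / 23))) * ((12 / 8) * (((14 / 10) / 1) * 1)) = 148557105319 / 236288000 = 628.71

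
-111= -111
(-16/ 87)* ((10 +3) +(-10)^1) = -16/ 29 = -0.55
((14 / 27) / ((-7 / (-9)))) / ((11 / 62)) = 124 / 33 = 3.76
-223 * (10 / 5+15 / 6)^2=-18063 / 4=-4515.75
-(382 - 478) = 96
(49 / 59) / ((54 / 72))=196 / 177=1.11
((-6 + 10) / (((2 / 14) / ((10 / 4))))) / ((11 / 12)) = 840 / 11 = 76.36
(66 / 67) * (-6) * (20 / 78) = -1320 / 871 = -1.52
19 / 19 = 1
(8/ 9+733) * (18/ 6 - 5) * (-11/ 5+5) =-36988/ 9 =-4109.78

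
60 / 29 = 2.07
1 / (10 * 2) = 0.05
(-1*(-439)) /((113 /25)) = 10975 /113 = 97.12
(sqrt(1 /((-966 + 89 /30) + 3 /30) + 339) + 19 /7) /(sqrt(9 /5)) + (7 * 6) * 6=sqrt(5) * (137218 + 7 * sqrt(17681265111)) /151662 + 252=267.75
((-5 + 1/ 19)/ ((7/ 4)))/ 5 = -376/ 665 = -0.57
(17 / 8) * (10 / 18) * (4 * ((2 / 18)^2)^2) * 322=0.23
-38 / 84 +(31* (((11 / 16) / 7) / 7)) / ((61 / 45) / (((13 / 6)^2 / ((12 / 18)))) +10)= -24898327 / 60770976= -0.41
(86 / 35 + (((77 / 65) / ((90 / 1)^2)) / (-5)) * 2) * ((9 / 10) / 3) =22638961 / 30712500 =0.74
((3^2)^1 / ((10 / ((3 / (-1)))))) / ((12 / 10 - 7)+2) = 27 / 38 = 0.71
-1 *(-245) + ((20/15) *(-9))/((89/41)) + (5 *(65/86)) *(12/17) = 15753353/65059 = 242.14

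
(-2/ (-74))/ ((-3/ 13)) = -0.12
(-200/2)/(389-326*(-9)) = -100/3323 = -0.03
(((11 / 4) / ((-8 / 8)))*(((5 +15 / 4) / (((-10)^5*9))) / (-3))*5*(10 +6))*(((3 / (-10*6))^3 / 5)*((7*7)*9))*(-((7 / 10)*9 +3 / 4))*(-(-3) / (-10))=0.00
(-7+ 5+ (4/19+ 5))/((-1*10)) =-61/190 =-0.32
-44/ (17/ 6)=-264/ 17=-15.53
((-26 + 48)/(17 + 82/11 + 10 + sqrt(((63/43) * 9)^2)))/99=473/101403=0.00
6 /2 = 3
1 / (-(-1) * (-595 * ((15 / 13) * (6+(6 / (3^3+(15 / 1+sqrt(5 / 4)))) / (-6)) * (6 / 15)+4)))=-0.00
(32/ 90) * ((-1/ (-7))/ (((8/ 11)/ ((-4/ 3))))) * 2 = -176/ 945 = -0.19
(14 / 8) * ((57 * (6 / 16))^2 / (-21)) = -9747 / 256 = -38.07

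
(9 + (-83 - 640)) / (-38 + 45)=-102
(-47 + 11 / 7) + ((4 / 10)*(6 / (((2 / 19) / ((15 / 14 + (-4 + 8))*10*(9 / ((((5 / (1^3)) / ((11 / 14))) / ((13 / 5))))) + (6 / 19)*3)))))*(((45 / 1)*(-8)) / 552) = -15960837 / 5635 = -2832.45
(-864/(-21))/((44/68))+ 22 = 6590/77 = 85.58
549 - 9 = 540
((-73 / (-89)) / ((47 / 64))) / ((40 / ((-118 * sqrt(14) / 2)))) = -6.16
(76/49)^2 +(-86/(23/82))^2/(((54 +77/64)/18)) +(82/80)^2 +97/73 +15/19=305312554219455269679/9958362087934400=30658.91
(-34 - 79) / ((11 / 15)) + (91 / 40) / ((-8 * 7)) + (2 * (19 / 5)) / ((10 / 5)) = -529167 / 3520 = -150.33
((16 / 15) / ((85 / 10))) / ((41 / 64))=2048 / 10455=0.20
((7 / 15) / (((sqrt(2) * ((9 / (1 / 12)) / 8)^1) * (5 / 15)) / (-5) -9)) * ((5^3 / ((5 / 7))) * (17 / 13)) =-4250 / 351 + 425 * sqrt(2) / 351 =-10.40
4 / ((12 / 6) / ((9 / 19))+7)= 36 / 101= 0.36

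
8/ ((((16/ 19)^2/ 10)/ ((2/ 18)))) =1805/ 144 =12.53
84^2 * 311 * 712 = 1562424192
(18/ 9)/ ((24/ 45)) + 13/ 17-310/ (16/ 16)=-20773/ 68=-305.49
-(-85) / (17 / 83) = 415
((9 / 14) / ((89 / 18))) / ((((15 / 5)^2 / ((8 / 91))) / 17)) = 1224 / 56693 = 0.02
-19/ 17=-1.12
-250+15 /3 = -245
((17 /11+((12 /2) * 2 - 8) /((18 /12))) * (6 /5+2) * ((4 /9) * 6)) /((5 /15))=17792 /165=107.83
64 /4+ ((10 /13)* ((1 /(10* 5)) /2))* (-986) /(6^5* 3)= 24260627 /1516320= 16.00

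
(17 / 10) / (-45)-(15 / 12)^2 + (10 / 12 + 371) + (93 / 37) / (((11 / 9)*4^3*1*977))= 2119955256809 / 5726001600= 370.23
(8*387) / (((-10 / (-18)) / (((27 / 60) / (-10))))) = -31347 / 125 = -250.78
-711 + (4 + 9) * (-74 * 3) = -3597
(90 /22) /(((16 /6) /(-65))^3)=-333669375 /5632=-59245.27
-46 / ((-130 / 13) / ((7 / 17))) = 161 / 85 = 1.89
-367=-367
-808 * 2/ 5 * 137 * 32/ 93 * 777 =-1834896896/ 155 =-11838044.49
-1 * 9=-9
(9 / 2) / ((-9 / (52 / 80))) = -13 / 40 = -0.32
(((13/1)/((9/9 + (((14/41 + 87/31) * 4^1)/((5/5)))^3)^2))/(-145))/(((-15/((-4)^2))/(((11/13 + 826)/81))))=241679656023887991144688/987709541031241779526704703125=0.00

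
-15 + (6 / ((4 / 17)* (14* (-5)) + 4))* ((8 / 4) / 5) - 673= -182371 / 265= -688.19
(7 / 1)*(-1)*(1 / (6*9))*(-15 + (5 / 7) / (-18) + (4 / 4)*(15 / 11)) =18955 / 10692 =1.77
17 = 17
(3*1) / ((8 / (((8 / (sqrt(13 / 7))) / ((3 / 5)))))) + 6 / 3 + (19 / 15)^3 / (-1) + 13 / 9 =4766 / 3375 + 5*sqrt(91) / 13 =5.08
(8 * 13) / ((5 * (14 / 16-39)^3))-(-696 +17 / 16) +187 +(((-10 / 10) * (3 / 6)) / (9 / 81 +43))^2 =75340874264792977 / 85426569160000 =881.94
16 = 16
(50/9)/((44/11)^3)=25/288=0.09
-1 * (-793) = 793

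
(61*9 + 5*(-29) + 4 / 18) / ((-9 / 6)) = -7276 / 27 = -269.48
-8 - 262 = -270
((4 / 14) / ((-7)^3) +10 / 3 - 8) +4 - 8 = -62432 / 7203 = -8.67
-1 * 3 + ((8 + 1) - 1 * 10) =-4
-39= -39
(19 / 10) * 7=13.30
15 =15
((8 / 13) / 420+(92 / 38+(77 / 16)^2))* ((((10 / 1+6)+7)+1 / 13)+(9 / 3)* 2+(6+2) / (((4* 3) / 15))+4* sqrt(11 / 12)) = 169852583* sqrt(33) / 9959040+21571278041 / 21577920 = 1097.67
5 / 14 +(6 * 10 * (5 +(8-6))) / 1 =5885 / 14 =420.36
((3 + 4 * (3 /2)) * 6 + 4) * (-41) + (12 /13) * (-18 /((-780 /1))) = -2009392 /845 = -2377.98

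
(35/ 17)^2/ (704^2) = 1225/ 143233024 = 0.00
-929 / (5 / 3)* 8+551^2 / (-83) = -3368573 / 415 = -8117.04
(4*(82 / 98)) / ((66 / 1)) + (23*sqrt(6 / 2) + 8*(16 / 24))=2902 / 539 + 23*sqrt(3)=45.22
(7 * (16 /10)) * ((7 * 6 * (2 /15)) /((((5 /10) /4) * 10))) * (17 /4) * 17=453152 /125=3625.22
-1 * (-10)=10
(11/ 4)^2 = 121/ 16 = 7.56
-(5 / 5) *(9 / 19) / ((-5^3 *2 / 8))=36 / 2375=0.02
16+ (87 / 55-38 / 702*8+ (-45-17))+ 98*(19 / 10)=2728738 / 19305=141.35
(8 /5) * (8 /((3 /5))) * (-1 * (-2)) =128 /3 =42.67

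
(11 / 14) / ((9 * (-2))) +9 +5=3517 / 252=13.96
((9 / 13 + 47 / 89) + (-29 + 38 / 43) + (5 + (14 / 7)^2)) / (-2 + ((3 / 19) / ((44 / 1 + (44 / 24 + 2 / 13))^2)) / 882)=5332579616954891 / 595956046567232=8.95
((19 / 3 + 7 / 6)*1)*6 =45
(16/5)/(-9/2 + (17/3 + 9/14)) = 168/95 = 1.77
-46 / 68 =-0.68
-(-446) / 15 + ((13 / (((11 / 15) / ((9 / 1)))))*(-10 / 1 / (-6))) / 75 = 5491 / 165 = 33.28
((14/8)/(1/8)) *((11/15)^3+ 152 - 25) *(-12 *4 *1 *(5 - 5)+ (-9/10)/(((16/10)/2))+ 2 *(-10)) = -127159487/3375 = -37676.89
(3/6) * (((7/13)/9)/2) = 7/468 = 0.01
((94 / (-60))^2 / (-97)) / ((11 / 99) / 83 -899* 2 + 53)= 183347 / 12644085800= 0.00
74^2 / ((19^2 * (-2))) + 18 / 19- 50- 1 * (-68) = 4102 / 361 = 11.36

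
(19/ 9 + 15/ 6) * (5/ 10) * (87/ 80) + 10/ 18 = 8821/ 2880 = 3.06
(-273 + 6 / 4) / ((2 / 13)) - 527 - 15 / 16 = -36683 / 16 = -2292.69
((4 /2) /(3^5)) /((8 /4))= 1 /243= 0.00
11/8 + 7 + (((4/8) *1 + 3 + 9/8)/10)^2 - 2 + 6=80569/6400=12.59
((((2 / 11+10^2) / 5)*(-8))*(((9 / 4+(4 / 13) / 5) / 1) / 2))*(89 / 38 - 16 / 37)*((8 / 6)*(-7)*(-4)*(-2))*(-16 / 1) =-11181330944 / 26455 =-422654.73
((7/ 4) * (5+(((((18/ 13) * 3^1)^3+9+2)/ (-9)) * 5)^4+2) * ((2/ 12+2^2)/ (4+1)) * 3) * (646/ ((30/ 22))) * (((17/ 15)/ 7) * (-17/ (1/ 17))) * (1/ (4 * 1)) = -1484200526368511008325066710021/ 13757286283973805690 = -107884687120.13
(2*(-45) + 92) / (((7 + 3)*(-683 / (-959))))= 959 / 3415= 0.28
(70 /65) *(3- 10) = -98 /13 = -7.54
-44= -44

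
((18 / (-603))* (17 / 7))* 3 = -102 / 469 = -0.22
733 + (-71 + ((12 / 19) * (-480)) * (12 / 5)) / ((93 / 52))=506215 / 1767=286.48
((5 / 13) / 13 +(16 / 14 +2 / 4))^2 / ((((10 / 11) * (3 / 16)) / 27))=3100254102 / 6997445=443.06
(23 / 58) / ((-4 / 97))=-9.62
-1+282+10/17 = 4787/17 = 281.59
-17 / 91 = -0.19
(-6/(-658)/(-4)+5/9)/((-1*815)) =-0.00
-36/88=-9/22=-0.41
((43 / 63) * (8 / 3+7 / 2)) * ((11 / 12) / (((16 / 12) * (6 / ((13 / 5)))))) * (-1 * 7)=-227513 / 25920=-8.78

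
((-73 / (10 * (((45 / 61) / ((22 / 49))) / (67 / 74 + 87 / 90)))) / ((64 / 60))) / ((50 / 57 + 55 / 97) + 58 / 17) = -1594539141547 / 993002581200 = -1.61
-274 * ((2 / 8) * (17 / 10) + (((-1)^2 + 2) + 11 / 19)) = -1097.08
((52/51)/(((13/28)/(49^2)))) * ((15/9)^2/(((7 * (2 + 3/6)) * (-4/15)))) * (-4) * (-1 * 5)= -9604000/153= -62771.24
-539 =-539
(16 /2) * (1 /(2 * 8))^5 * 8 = 1 /16384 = 0.00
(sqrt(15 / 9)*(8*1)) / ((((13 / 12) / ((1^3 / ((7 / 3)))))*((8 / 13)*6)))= 2*sqrt(15) / 7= 1.11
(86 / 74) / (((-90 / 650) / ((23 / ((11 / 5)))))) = -321425 / 3663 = -87.75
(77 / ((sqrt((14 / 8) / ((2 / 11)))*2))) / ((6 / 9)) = 3*sqrt(154) / 2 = 18.61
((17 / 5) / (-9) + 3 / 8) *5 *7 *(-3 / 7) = 1 / 24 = 0.04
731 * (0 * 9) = 0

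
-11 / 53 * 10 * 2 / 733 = -220 / 38849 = -0.01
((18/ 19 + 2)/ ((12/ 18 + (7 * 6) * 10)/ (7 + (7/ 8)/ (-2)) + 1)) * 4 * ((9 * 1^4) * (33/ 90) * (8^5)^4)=268455466504695104667648/ 389633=688995712644193650.61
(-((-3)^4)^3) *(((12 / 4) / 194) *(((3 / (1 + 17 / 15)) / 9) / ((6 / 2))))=-2657205 / 6208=-428.03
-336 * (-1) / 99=3.39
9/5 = 1.80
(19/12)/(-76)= -0.02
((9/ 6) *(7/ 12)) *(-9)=-63/ 8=-7.88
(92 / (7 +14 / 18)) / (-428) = -0.03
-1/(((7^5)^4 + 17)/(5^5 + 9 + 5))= -3139/79792266297612018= -0.00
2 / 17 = 0.12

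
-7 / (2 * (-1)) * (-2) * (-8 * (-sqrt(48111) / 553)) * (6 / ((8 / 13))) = -78 * sqrt(48111) / 79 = -216.57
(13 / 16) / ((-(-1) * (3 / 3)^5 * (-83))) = -0.01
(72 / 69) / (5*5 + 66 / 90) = 180 / 4439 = 0.04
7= 7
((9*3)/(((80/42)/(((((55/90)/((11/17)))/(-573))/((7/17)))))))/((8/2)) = -867/61120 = -0.01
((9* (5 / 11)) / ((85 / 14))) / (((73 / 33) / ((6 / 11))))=2268 / 13651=0.17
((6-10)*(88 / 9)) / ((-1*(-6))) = -176 / 27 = -6.52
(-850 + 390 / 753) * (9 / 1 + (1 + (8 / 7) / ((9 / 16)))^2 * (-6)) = 1859735300 / 47439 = 39202.67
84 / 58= 42 / 29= 1.45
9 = 9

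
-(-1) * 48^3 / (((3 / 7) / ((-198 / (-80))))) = 3193344 / 5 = 638668.80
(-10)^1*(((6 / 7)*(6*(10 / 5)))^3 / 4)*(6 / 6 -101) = 93312000 / 343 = 272046.65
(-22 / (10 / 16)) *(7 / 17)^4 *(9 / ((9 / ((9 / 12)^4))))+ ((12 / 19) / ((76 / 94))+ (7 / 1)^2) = 119304187229 / 2412086480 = 49.46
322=322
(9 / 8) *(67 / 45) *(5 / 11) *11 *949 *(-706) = -22444799 / 4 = -5611199.75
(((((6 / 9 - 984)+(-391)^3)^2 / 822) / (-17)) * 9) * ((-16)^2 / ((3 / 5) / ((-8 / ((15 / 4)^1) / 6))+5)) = -65863877466447398912 / 370311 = -177860980274545.99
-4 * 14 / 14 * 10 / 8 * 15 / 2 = -75 / 2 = -37.50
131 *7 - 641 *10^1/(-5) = 2199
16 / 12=1.33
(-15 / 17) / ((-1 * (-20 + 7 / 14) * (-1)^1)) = 10 / 221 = 0.05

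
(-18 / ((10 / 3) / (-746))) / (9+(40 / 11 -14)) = -73854 / 25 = -2954.16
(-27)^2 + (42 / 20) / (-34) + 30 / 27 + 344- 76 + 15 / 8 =6119537 / 6120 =999.92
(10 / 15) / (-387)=-2 / 1161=-0.00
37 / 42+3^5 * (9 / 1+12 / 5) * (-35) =-4072157 / 42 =-96956.12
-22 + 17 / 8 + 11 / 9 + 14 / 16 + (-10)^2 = 740 / 9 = 82.22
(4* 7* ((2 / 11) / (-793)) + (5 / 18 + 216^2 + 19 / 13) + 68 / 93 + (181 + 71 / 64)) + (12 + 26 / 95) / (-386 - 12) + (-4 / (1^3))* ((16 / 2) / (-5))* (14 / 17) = 2345019374241046091 / 50058248834880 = 46845.81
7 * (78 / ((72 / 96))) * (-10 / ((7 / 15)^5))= -789750000 / 2401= -328925.45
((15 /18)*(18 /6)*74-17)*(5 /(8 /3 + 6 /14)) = 3528 /13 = 271.38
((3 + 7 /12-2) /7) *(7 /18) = 19 /216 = 0.09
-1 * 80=-80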